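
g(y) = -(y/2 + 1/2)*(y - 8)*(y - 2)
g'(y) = -(y/2 + 1/2)*(y - 8) - (y/2 + 1/2)*(y - 2) - (y - 8)*(y - 2)/2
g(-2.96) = 53.27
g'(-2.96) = -42.78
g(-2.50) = 35.44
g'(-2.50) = -34.88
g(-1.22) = 3.27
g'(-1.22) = -16.21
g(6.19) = 27.26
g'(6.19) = -4.76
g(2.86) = 8.53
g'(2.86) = 10.47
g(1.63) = -3.10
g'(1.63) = 7.68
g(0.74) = -7.96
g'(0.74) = 2.84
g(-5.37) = 215.30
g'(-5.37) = -94.59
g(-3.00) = 55.00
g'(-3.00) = -43.50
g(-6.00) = 280.00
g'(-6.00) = -111.00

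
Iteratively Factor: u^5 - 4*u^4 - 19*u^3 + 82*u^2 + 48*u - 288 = (u + 2)*(u^4 - 6*u^3 - 7*u^2 + 96*u - 144) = (u + 2)*(u + 4)*(u^3 - 10*u^2 + 33*u - 36) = (u - 3)*(u + 2)*(u + 4)*(u^2 - 7*u + 12) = (u - 4)*(u - 3)*(u + 2)*(u + 4)*(u - 3)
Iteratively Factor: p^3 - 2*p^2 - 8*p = (p + 2)*(p^2 - 4*p) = (p - 4)*(p + 2)*(p)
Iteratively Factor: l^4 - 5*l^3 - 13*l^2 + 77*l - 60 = (l + 4)*(l^3 - 9*l^2 + 23*l - 15) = (l - 5)*(l + 4)*(l^2 - 4*l + 3) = (l - 5)*(l - 1)*(l + 4)*(l - 3)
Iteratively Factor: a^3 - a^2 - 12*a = (a + 3)*(a^2 - 4*a) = a*(a + 3)*(a - 4)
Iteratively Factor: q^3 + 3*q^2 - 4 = (q + 2)*(q^2 + q - 2) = (q - 1)*(q + 2)*(q + 2)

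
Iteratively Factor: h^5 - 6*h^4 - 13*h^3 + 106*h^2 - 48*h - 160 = (h + 1)*(h^4 - 7*h^3 - 6*h^2 + 112*h - 160) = (h - 4)*(h + 1)*(h^3 - 3*h^2 - 18*h + 40) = (h - 4)*(h + 1)*(h + 4)*(h^2 - 7*h + 10) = (h - 4)*(h - 2)*(h + 1)*(h + 4)*(h - 5)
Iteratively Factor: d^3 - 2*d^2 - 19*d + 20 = (d - 5)*(d^2 + 3*d - 4) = (d - 5)*(d + 4)*(d - 1)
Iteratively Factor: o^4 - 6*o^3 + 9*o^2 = (o - 3)*(o^3 - 3*o^2) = o*(o - 3)*(o^2 - 3*o) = o*(o - 3)^2*(o)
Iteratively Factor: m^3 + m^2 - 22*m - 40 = (m + 4)*(m^2 - 3*m - 10) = (m + 2)*(m + 4)*(m - 5)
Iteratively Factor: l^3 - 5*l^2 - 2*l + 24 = (l - 3)*(l^2 - 2*l - 8) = (l - 4)*(l - 3)*(l + 2)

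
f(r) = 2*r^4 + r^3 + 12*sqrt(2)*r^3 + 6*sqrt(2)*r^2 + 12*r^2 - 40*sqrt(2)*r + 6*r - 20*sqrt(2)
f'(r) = 8*r^3 + 3*r^2 + 36*sqrt(2)*r^2 + 12*sqrt(2)*r + 24*r - 40*sqrt(2) + 6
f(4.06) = 1850.15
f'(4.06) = 1539.82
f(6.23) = 7810.01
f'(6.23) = 4231.58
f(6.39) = 8508.39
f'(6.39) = 4499.90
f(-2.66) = 13.08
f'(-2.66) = 71.34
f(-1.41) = 41.27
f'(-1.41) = -23.58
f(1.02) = -37.32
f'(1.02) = 55.80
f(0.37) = -43.24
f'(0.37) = -27.62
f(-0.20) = -17.49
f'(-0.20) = -56.67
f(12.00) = 74839.91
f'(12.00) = 22028.36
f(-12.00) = 13947.29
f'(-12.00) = -6602.93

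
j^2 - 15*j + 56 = (j - 8)*(j - 7)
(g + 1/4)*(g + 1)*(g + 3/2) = g^3 + 11*g^2/4 + 17*g/8 + 3/8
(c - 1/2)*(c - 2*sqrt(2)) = c^2 - 2*sqrt(2)*c - c/2 + sqrt(2)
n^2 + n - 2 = (n - 1)*(n + 2)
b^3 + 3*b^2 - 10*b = b*(b - 2)*(b + 5)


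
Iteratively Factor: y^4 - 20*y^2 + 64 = (y + 4)*(y^3 - 4*y^2 - 4*y + 16) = (y - 2)*(y + 4)*(y^2 - 2*y - 8) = (y - 4)*(y - 2)*(y + 4)*(y + 2)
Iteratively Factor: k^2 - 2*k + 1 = (k - 1)*(k - 1)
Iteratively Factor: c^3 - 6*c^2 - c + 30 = (c + 2)*(c^2 - 8*c + 15) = (c - 3)*(c + 2)*(c - 5)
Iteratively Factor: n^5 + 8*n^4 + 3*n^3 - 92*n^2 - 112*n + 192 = (n - 3)*(n^4 + 11*n^3 + 36*n^2 + 16*n - 64) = (n - 3)*(n + 4)*(n^3 + 7*n^2 + 8*n - 16) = (n - 3)*(n + 4)^2*(n^2 + 3*n - 4) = (n - 3)*(n + 4)^3*(n - 1)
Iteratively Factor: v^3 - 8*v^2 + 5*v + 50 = (v + 2)*(v^2 - 10*v + 25) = (v - 5)*(v + 2)*(v - 5)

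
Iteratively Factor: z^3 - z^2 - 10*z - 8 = (z + 2)*(z^2 - 3*z - 4) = (z - 4)*(z + 2)*(z + 1)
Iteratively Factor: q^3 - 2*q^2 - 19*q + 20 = (q + 4)*(q^2 - 6*q + 5) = (q - 1)*(q + 4)*(q - 5)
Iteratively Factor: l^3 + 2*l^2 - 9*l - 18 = (l - 3)*(l^2 + 5*l + 6) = (l - 3)*(l + 3)*(l + 2)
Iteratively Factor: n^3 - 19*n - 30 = (n - 5)*(n^2 + 5*n + 6) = (n - 5)*(n + 2)*(n + 3)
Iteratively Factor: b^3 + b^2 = (b)*(b^2 + b) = b*(b + 1)*(b)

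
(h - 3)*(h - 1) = h^2 - 4*h + 3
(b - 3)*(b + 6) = b^2 + 3*b - 18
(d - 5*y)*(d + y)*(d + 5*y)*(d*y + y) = d^4*y + d^3*y^2 + d^3*y - 25*d^2*y^3 + d^2*y^2 - 25*d*y^4 - 25*d*y^3 - 25*y^4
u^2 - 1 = (u - 1)*(u + 1)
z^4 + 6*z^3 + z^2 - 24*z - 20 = (z - 2)*(z + 1)*(z + 2)*(z + 5)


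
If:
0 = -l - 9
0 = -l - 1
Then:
No Solution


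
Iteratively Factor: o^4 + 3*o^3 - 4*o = (o)*(o^3 + 3*o^2 - 4) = o*(o - 1)*(o^2 + 4*o + 4) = o*(o - 1)*(o + 2)*(o + 2)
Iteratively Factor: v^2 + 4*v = (v)*(v + 4)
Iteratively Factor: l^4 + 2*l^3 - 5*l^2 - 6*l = (l - 2)*(l^3 + 4*l^2 + 3*l) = l*(l - 2)*(l^2 + 4*l + 3) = l*(l - 2)*(l + 3)*(l + 1)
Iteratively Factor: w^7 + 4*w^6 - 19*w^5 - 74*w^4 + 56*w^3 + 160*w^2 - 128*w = (w)*(w^6 + 4*w^5 - 19*w^4 - 74*w^3 + 56*w^2 + 160*w - 128) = w*(w + 2)*(w^5 + 2*w^4 - 23*w^3 - 28*w^2 + 112*w - 64) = w*(w - 1)*(w + 2)*(w^4 + 3*w^3 - 20*w^2 - 48*w + 64) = w*(w - 1)*(w + 2)*(w + 4)*(w^3 - w^2 - 16*w + 16) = w*(w - 1)^2*(w + 2)*(w + 4)*(w^2 - 16) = w*(w - 1)^2*(w + 2)*(w + 4)^2*(w - 4)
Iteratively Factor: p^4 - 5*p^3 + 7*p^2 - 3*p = (p - 1)*(p^3 - 4*p^2 + 3*p) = (p - 1)^2*(p^2 - 3*p) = (p - 3)*(p - 1)^2*(p)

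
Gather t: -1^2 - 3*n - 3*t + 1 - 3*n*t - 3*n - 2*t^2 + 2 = -6*n - 2*t^2 + t*(-3*n - 3) + 2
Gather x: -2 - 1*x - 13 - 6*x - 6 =-7*x - 21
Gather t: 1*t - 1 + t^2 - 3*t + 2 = t^2 - 2*t + 1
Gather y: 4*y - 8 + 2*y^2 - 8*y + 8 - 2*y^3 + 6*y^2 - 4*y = -2*y^3 + 8*y^2 - 8*y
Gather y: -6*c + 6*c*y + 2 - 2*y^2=6*c*y - 6*c - 2*y^2 + 2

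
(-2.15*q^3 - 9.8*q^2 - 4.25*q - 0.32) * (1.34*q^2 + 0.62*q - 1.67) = -2.881*q^5 - 14.465*q^4 - 8.1805*q^3 + 13.3022*q^2 + 6.8991*q + 0.5344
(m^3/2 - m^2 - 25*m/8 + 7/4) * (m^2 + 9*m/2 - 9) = m^5/2 + 5*m^4/4 - 97*m^3/8 - 53*m^2/16 + 36*m - 63/4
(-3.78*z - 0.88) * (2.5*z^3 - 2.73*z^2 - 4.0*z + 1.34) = -9.45*z^4 + 8.1194*z^3 + 17.5224*z^2 - 1.5452*z - 1.1792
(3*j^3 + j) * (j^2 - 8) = 3*j^5 - 23*j^3 - 8*j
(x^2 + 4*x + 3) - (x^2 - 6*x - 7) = 10*x + 10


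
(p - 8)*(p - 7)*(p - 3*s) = p^3 - 3*p^2*s - 15*p^2 + 45*p*s + 56*p - 168*s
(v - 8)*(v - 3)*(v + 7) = v^3 - 4*v^2 - 53*v + 168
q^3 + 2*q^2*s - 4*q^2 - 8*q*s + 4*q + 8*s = (q - 2)^2*(q + 2*s)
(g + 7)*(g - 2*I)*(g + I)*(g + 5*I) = g^4 + 7*g^3 + 4*I*g^3 + 7*g^2 + 28*I*g^2 + 49*g + 10*I*g + 70*I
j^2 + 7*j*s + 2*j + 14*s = (j + 2)*(j + 7*s)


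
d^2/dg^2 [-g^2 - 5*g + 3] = -2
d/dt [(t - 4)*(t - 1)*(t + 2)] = 3*t^2 - 6*t - 6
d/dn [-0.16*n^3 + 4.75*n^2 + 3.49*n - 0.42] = -0.48*n^2 + 9.5*n + 3.49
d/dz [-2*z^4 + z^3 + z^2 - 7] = z*(-8*z^2 + 3*z + 2)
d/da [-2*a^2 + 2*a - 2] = 2 - 4*a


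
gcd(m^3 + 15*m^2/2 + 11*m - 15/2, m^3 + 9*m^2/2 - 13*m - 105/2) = m^2 + 8*m + 15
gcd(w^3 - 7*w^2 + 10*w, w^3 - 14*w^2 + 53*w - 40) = w - 5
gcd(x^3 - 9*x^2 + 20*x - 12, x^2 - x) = x - 1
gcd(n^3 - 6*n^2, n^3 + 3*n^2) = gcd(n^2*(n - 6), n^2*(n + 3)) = n^2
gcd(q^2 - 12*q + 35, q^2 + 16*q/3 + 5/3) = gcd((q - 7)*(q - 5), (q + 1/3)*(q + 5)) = 1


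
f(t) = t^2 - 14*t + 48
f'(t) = 2*t - 14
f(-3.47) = 108.62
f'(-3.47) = -20.94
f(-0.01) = 48.14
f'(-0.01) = -14.02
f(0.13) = 46.20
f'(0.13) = -13.74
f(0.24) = 44.70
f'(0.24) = -13.52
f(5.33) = 1.79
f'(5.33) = -3.34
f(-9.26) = 263.39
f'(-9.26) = -32.52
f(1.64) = 27.73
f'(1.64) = -10.72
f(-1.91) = 78.39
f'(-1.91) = -17.82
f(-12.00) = 360.00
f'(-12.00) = -38.00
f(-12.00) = 360.00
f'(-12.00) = -38.00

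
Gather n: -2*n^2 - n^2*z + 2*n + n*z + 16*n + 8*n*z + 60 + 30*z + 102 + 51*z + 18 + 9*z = n^2*(-z - 2) + n*(9*z + 18) + 90*z + 180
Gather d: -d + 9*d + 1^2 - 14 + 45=8*d + 32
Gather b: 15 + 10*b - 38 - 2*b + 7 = 8*b - 16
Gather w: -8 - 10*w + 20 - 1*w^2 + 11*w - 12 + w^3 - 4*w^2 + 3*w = w^3 - 5*w^2 + 4*w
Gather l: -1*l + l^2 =l^2 - l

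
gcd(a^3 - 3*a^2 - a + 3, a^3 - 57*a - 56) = a + 1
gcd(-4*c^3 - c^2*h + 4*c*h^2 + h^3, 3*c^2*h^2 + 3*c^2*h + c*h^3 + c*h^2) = 1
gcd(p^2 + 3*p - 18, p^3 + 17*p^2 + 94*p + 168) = p + 6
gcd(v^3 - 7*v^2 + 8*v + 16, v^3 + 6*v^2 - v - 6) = v + 1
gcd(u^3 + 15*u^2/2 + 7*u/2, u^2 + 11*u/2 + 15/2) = 1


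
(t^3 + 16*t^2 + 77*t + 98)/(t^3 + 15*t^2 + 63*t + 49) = (t + 2)/(t + 1)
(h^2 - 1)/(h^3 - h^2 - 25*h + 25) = (h + 1)/(h^2 - 25)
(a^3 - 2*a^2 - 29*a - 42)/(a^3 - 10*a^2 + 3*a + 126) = (a + 2)/(a - 6)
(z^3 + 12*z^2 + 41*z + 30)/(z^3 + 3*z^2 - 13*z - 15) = (z + 6)/(z - 3)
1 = 1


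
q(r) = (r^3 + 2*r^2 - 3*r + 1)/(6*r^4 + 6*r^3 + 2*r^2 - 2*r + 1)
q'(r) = (3*r^2 + 4*r - 3)/(6*r^4 + 6*r^3 + 2*r^2 - 2*r + 1) + (-24*r^3 - 18*r^2 - 4*r + 2)*(r^3 + 2*r^2 - 3*r + 1)/(6*r^4 + 6*r^3 + 2*r^2 - 2*r + 1)^2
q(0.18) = 0.71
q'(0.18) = -2.39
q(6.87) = 0.03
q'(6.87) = -0.00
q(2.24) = 0.07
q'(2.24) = -0.02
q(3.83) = 0.05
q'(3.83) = -0.01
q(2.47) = 0.06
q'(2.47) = -0.02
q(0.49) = 0.08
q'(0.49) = -0.58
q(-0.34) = 1.26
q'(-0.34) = -0.69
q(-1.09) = 0.86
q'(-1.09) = 1.59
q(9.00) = 0.02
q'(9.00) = 0.00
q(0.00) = 1.00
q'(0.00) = -1.00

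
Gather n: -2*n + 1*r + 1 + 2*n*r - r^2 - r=n*(2*r - 2) - r^2 + 1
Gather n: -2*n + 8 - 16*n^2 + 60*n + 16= -16*n^2 + 58*n + 24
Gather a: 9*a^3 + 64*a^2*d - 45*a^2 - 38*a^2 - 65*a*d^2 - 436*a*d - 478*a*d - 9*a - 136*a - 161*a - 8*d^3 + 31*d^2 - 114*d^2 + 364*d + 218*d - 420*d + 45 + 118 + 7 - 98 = 9*a^3 + a^2*(64*d - 83) + a*(-65*d^2 - 914*d - 306) - 8*d^3 - 83*d^2 + 162*d + 72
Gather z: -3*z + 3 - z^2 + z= -z^2 - 2*z + 3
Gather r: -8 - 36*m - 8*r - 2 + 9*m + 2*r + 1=-27*m - 6*r - 9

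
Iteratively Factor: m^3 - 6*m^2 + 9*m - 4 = (m - 4)*(m^2 - 2*m + 1) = (m - 4)*(m - 1)*(m - 1)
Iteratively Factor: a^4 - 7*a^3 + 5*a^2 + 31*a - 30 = (a - 1)*(a^3 - 6*a^2 - a + 30) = (a - 1)*(a + 2)*(a^2 - 8*a + 15) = (a - 5)*(a - 1)*(a + 2)*(a - 3)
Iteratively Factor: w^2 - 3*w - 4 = (w - 4)*(w + 1)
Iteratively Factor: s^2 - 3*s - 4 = (s - 4)*(s + 1)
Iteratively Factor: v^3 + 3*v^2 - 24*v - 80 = (v + 4)*(v^2 - v - 20) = (v + 4)^2*(v - 5)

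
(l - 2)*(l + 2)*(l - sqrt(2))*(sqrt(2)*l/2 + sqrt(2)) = sqrt(2)*l^4/2 - l^3 + sqrt(2)*l^3 - 2*sqrt(2)*l^2 - 2*l^2 - 4*sqrt(2)*l + 4*l + 8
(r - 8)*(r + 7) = r^2 - r - 56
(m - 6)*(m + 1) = m^2 - 5*m - 6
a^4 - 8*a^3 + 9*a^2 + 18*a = a*(a - 6)*(a - 3)*(a + 1)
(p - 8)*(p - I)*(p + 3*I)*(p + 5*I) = p^4 - 8*p^3 + 7*I*p^3 - 7*p^2 - 56*I*p^2 + 56*p + 15*I*p - 120*I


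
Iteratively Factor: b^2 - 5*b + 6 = (b - 3)*(b - 2)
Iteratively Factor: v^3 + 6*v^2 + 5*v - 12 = (v + 3)*(v^2 + 3*v - 4) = (v + 3)*(v + 4)*(v - 1)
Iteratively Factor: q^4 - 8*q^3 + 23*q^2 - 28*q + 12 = (q - 2)*(q^3 - 6*q^2 + 11*q - 6) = (q - 2)^2*(q^2 - 4*q + 3) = (q - 3)*(q - 2)^2*(q - 1)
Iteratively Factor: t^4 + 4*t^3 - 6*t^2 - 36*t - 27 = (t + 3)*(t^3 + t^2 - 9*t - 9) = (t - 3)*(t + 3)*(t^2 + 4*t + 3) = (t - 3)*(t + 1)*(t + 3)*(t + 3)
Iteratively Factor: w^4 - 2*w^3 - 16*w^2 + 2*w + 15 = (w - 5)*(w^3 + 3*w^2 - w - 3) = (w - 5)*(w - 1)*(w^2 + 4*w + 3) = (w - 5)*(w - 1)*(w + 3)*(w + 1)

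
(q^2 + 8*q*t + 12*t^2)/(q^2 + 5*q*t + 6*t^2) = (q + 6*t)/(q + 3*t)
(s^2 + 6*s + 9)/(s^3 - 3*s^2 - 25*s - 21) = (s + 3)/(s^2 - 6*s - 7)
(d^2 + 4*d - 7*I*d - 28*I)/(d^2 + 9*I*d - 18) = (d^2 + d*(4 - 7*I) - 28*I)/(d^2 + 9*I*d - 18)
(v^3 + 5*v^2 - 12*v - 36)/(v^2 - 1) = (v^3 + 5*v^2 - 12*v - 36)/(v^2 - 1)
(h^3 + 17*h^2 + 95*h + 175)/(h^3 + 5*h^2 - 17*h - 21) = (h^2 + 10*h + 25)/(h^2 - 2*h - 3)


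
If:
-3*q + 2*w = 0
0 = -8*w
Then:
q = 0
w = 0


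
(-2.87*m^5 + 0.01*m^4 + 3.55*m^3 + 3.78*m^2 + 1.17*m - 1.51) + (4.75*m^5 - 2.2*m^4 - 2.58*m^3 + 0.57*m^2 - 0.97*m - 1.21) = 1.88*m^5 - 2.19*m^4 + 0.97*m^3 + 4.35*m^2 + 0.2*m - 2.72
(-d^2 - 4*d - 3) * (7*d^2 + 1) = -7*d^4 - 28*d^3 - 22*d^2 - 4*d - 3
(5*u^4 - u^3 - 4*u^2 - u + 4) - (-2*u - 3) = 5*u^4 - u^3 - 4*u^2 + u + 7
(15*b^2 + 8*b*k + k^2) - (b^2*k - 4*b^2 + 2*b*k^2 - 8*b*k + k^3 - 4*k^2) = -b^2*k + 19*b^2 - 2*b*k^2 + 16*b*k - k^3 + 5*k^2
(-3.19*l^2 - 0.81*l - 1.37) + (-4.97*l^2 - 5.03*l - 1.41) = -8.16*l^2 - 5.84*l - 2.78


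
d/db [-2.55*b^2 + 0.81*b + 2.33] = 0.81 - 5.1*b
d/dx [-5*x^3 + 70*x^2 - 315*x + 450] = -15*x^2 + 140*x - 315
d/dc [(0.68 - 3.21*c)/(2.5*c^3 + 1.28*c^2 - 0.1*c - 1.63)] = (16.05*c^3 - 0.9912*c^2 - 1.7408*c + 5.3003)/(6.25*c^6 + 6.4*c^5 + 1.1384*c^4 - 8.406*c^3 - 4.1628*c^2 + 0.326*c + 2.6569)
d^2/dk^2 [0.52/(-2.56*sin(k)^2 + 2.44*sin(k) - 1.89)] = (13.631488*sin(k)^4 - 9.744384*sin(k)^3 - 27.415232*sin(k)^2 + 21.8868*sin(k) - 1.159808)/(2.56*sin(k)^2 - 2.44*sin(k) + 1.89)^3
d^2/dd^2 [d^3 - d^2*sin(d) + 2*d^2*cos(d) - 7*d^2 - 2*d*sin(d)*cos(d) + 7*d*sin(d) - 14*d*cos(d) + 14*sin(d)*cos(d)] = d^2*sin(d) - 2*d^2*cos(d) - 15*d*sin(d) + 4*d*sin(2*d) + 10*d*cos(d) + 6*d + 26*sin(d) - 28*sin(2*d) + 18*cos(d) - 4*cos(2*d) - 14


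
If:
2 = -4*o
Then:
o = -1/2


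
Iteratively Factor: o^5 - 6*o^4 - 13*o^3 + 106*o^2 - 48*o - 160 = (o - 2)*(o^4 - 4*o^3 - 21*o^2 + 64*o + 80) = (o - 2)*(o + 1)*(o^3 - 5*o^2 - 16*o + 80) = (o - 5)*(o - 2)*(o + 1)*(o^2 - 16) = (o - 5)*(o - 2)*(o + 1)*(o + 4)*(o - 4)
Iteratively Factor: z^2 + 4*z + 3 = (z + 1)*(z + 3)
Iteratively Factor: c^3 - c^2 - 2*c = (c - 2)*(c^2 + c) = (c - 2)*(c + 1)*(c)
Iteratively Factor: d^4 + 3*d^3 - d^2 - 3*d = (d - 1)*(d^3 + 4*d^2 + 3*d) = d*(d - 1)*(d^2 + 4*d + 3) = d*(d - 1)*(d + 3)*(d + 1)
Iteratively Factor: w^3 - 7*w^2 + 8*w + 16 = (w + 1)*(w^2 - 8*w + 16) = (w - 4)*(w + 1)*(w - 4)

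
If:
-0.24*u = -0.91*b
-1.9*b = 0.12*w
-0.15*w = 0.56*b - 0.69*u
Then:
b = 0.00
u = 0.00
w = 0.00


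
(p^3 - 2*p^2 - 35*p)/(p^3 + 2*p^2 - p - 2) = p*(p^2 - 2*p - 35)/(p^3 + 2*p^2 - p - 2)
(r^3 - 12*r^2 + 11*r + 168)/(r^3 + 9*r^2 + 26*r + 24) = (r^2 - 15*r + 56)/(r^2 + 6*r + 8)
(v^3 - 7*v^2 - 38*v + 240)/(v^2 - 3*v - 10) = (v^2 - 2*v - 48)/(v + 2)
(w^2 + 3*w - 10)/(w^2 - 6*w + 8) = (w + 5)/(w - 4)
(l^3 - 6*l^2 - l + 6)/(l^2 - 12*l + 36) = (l^2 - 1)/(l - 6)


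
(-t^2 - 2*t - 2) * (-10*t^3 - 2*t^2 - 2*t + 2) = 10*t^5 + 22*t^4 + 26*t^3 + 6*t^2 - 4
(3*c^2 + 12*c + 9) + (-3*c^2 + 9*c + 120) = 21*c + 129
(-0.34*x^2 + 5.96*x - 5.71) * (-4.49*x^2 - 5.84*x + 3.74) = 1.5266*x^4 - 24.7748*x^3 - 10.4401*x^2 + 55.6368*x - 21.3554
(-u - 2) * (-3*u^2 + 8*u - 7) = 3*u^3 - 2*u^2 - 9*u + 14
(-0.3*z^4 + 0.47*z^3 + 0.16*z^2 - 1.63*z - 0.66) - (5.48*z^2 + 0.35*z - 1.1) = -0.3*z^4 + 0.47*z^3 - 5.32*z^2 - 1.98*z + 0.44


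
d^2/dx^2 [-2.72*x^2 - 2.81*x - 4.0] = -5.44000000000000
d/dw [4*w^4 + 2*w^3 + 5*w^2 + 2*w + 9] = 16*w^3 + 6*w^2 + 10*w + 2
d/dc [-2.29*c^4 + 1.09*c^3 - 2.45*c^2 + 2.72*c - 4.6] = -9.16*c^3 + 3.27*c^2 - 4.9*c + 2.72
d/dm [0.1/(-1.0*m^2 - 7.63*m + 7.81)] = (0.2*m + 0.763)/(1.0*m^2 + 7.63*m - 7.81)^2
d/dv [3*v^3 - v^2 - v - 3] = 9*v^2 - 2*v - 1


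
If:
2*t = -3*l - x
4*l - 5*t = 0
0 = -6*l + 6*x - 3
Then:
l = -5/56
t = -1/14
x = 23/56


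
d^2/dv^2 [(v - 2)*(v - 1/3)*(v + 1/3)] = 6*v - 4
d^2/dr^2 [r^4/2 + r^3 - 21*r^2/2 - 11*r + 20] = 6*r^2 + 6*r - 21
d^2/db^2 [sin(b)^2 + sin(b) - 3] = -sin(b) + 2*cos(2*b)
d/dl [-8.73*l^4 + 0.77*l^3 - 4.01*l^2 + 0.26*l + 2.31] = -34.92*l^3 + 2.31*l^2 - 8.02*l + 0.26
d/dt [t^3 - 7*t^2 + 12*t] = 3*t^2 - 14*t + 12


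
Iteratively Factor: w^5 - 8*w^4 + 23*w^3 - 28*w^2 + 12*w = (w)*(w^4 - 8*w^3 + 23*w^2 - 28*w + 12) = w*(w - 2)*(w^3 - 6*w^2 + 11*w - 6) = w*(w - 2)^2*(w^2 - 4*w + 3) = w*(w - 2)^2*(w - 1)*(w - 3)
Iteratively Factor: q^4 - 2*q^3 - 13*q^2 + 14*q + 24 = (q - 2)*(q^3 - 13*q - 12) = (q - 2)*(q + 3)*(q^2 - 3*q - 4) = (q - 4)*(q - 2)*(q + 3)*(q + 1)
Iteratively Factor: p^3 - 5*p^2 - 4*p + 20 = (p - 2)*(p^2 - 3*p - 10) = (p - 2)*(p + 2)*(p - 5)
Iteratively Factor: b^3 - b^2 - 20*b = (b + 4)*(b^2 - 5*b) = (b - 5)*(b + 4)*(b)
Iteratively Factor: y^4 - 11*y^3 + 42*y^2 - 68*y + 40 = (y - 2)*(y^3 - 9*y^2 + 24*y - 20) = (y - 5)*(y - 2)*(y^2 - 4*y + 4) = (y - 5)*(y - 2)^2*(y - 2)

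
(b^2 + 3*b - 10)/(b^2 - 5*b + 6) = (b + 5)/(b - 3)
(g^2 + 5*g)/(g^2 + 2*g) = (g + 5)/(g + 2)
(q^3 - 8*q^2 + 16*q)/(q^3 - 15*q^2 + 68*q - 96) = q*(q - 4)/(q^2 - 11*q + 24)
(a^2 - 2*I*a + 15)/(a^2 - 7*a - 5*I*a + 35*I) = (a + 3*I)/(a - 7)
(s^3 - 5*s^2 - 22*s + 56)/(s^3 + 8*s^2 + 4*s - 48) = (s - 7)/(s + 6)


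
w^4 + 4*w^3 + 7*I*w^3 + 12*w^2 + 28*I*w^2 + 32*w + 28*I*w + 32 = (w + 2)^2*(w - I)*(w + 8*I)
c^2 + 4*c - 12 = (c - 2)*(c + 6)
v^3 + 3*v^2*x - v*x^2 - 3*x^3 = (v - x)*(v + x)*(v + 3*x)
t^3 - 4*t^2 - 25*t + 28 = (t - 7)*(t - 1)*(t + 4)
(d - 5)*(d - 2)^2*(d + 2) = d^4 - 7*d^3 + 6*d^2 + 28*d - 40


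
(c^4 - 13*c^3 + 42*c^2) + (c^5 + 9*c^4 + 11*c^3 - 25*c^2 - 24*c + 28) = c^5 + 10*c^4 - 2*c^3 + 17*c^2 - 24*c + 28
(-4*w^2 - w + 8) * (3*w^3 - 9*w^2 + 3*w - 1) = -12*w^5 + 33*w^4 + 21*w^3 - 71*w^2 + 25*w - 8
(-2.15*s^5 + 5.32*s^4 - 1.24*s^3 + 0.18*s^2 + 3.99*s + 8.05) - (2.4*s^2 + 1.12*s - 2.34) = -2.15*s^5 + 5.32*s^4 - 1.24*s^3 - 2.22*s^2 + 2.87*s + 10.39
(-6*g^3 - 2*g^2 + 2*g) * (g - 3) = -6*g^4 + 16*g^3 + 8*g^2 - 6*g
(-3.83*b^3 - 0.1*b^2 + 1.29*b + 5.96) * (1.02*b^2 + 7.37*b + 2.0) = -3.9066*b^5 - 28.3291*b^4 - 7.0812*b^3 + 15.3865*b^2 + 46.5052*b + 11.92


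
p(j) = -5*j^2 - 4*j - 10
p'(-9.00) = 86.00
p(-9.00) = -379.00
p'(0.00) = -4.00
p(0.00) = -10.00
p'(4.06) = -44.60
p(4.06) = -108.66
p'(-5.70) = 53.00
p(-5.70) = -149.65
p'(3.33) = -37.30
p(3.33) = -78.76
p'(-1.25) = 8.50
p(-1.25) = -12.81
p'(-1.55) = 11.50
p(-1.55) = -15.81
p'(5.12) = -55.20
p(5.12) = -161.55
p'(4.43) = -48.30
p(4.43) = -125.84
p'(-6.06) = 56.60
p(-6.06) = -169.38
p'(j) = -10*j - 4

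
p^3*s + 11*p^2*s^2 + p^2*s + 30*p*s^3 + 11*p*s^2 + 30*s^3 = (p + 5*s)*(p + 6*s)*(p*s + s)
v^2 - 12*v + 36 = (v - 6)^2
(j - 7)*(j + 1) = j^2 - 6*j - 7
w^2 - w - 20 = (w - 5)*(w + 4)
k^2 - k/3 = k*(k - 1/3)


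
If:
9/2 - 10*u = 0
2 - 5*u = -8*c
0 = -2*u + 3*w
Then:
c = 1/32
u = 9/20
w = 3/10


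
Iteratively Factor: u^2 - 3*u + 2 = (u - 2)*(u - 1)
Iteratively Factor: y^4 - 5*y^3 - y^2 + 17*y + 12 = (y + 1)*(y^3 - 6*y^2 + 5*y + 12) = (y + 1)^2*(y^2 - 7*y + 12) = (y - 4)*(y + 1)^2*(y - 3)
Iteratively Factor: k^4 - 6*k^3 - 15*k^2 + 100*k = (k - 5)*(k^3 - k^2 - 20*k) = k*(k - 5)*(k^2 - k - 20) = k*(k - 5)^2*(k + 4)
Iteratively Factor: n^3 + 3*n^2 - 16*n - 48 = (n - 4)*(n^2 + 7*n + 12) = (n - 4)*(n + 3)*(n + 4)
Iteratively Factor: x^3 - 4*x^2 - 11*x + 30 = (x - 2)*(x^2 - 2*x - 15) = (x - 5)*(x - 2)*(x + 3)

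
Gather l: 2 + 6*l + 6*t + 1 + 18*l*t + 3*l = l*(18*t + 9) + 6*t + 3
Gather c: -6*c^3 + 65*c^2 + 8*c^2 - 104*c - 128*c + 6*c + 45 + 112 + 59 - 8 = -6*c^3 + 73*c^2 - 226*c + 208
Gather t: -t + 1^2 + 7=8 - t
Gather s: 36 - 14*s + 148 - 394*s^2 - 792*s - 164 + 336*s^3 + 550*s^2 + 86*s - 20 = 336*s^3 + 156*s^2 - 720*s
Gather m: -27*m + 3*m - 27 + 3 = -24*m - 24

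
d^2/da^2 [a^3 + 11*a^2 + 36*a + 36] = 6*a + 22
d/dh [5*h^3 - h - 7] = 15*h^2 - 1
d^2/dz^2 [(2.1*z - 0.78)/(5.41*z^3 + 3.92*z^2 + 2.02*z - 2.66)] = (368.77806*z^5 - 6.738696*z^4 - 246.025416*z^3 + 239.584392*z^2 + 26.9766*z - 0.0644159999999987)/(158.340421*z^9 + 344.192856*z^8 + 426.761358*z^7 + 83.708114*z^6 - 179.121636*z^5 - 249.05244*z^4 - 3.298268*z^3 + 50.647464*z^2 + 42.878136*z - 18.821096)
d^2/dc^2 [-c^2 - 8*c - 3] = -2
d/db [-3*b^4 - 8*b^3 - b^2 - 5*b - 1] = -12*b^3 - 24*b^2 - 2*b - 5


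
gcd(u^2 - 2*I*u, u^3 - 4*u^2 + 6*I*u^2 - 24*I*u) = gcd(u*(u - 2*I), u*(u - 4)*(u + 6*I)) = u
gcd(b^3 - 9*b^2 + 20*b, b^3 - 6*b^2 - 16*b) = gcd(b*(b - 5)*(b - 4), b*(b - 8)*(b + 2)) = b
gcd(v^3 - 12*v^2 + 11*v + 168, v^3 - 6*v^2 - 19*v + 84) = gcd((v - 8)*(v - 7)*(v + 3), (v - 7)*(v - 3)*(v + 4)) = v - 7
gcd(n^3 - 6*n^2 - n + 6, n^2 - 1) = n^2 - 1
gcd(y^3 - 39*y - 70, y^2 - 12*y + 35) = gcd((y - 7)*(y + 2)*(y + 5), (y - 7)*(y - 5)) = y - 7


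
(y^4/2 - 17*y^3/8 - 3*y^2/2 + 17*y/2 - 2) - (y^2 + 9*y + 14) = y^4/2 - 17*y^3/8 - 5*y^2/2 - y/2 - 16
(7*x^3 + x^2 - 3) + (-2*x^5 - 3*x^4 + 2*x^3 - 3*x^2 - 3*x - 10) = -2*x^5 - 3*x^4 + 9*x^3 - 2*x^2 - 3*x - 13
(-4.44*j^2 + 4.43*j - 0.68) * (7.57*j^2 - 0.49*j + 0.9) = -33.6108*j^4 + 35.7107*j^3 - 11.3143*j^2 + 4.3202*j - 0.612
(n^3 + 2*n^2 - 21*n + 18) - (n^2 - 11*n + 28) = n^3 + n^2 - 10*n - 10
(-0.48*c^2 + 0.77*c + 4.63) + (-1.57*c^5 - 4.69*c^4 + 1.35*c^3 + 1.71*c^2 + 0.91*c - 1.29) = -1.57*c^5 - 4.69*c^4 + 1.35*c^3 + 1.23*c^2 + 1.68*c + 3.34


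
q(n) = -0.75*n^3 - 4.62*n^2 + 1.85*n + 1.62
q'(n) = -2.25*n^2 - 9.24*n + 1.85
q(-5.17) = -27.79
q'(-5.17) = -10.52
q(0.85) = -0.61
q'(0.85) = -7.63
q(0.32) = 1.71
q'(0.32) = -1.34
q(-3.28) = -27.69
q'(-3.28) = 7.95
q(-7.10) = 24.02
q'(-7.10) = -45.97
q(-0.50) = -0.37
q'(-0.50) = 5.91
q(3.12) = -60.36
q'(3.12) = -48.88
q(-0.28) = 0.76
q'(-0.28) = 4.26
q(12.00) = -1937.46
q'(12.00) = -433.03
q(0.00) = 1.62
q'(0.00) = 1.85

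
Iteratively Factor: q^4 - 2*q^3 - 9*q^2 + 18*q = (q - 3)*(q^3 + q^2 - 6*q) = (q - 3)*(q + 3)*(q^2 - 2*q) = q*(q - 3)*(q + 3)*(q - 2)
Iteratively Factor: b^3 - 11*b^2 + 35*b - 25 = (b - 1)*(b^2 - 10*b + 25) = (b - 5)*(b - 1)*(b - 5)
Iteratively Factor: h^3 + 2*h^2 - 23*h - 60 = (h - 5)*(h^2 + 7*h + 12) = (h - 5)*(h + 4)*(h + 3)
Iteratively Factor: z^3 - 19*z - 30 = (z + 3)*(z^2 - 3*z - 10) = (z - 5)*(z + 3)*(z + 2)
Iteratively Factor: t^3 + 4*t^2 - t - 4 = (t + 4)*(t^2 - 1) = (t + 1)*(t + 4)*(t - 1)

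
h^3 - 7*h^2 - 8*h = h*(h - 8)*(h + 1)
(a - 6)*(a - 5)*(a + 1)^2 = a^4 - 9*a^3 + 9*a^2 + 49*a + 30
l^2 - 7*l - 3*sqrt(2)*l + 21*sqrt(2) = (l - 7)*(l - 3*sqrt(2))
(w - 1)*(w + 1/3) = w^2 - 2*w/3 - 1/3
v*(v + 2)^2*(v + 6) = v^4 + 10*v^3 + 28*v^2 + 24*v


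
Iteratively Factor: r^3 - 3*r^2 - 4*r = (r)*(r^2 - 3*r - 4) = r*(r - 4)*(r + 1)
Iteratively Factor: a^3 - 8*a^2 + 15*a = (a - 5)*(a^2 - 3*a) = (a - 5)*(a - 3)*(a)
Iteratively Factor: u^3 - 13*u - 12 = (u + 3)*(u^2 - 3*u - 4) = (u + 1)*(u + 3)*(u - 4)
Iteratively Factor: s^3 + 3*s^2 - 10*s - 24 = (s + 4)*(s^2 - s - 6) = (s + 2)*(s + 4)*(s - 3)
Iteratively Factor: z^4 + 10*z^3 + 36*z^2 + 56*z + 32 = (z + 2)*(z^3 + 8*z^2 + 20*z + 16) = (z + 2)^2*(z^2 + 6*z + 8) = (z + 2)^2*(z + 4)*(z + 2)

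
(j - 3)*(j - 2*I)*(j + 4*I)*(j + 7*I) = j^4 - 3*j^3 + 9*I*j^3 - 6*j^2 - 27*I*j^2 + 18*j + 56*I*j - 168*I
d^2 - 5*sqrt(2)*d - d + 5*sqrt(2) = (d - 1)*(d - 5*sqrt(2))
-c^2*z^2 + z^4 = z^2*(-c + z)*(c + z)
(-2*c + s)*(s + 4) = -2*c*s - 8*c + s^2 + 4*s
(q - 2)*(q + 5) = q^2 + 3*q - 10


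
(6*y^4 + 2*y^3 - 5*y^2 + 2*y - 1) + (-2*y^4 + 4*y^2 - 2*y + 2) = 4*y^4 + 2*y^3 - y^2 + 1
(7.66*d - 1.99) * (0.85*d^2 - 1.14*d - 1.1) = 6.511*d^3 - 10.4239*d^2 - 6.1574*d + 2.189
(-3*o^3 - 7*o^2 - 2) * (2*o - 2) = -6*o^4 - 8*o^3 + 14*o^2 - 4*o + 4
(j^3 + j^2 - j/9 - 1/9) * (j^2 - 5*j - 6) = j^5 - 4*j^4 - 100*j^3/9 - 50*j^2/9 + 11*j/9 + 2/3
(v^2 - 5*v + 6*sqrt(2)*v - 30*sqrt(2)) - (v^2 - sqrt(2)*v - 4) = -5*v + 7*sqrt(2)*v - 30*sqrt(2) + 4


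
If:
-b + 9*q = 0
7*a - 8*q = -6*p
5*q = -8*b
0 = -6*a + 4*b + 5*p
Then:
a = 0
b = 0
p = 0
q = 0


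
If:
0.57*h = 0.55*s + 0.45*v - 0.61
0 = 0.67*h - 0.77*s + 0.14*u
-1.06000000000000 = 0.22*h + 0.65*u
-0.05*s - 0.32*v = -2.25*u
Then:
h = -4.72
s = -4.11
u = -0.03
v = 0.40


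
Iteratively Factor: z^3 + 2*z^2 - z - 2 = (z + 1)*(z^2 + z - 2) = (z + 1)*(z + 2)*(z - 1)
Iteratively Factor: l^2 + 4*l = (l)*(l + 4)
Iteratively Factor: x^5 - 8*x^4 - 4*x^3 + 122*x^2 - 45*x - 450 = (x - 5)*(x^4 - 3*x^3 - 19*x^2 + 27*x + 90) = (x - 5)*(x + 2)*(x^3 - 5*x^2 - 9*x + 45) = (x - 5)^2*(x + 2)*(x^2 - 9) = (x - 5)^2*(x - 3)*(x + 2)*(x + 3)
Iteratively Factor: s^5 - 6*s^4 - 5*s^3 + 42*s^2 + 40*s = (s + 1)*(s^4 - 7*s^3 + 2*s^2 + 40*s) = (s - 5)*(s + 1)*(s^3 - 2*s^2 - 8*s) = (s - 5)*(s - 4)*(s + 1)*(s^2 + 2*s) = (s - 5)*(s - 4)*(s + 1)*(s + 2)*(s)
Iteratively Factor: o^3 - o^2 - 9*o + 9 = (o - 3)*(o^2 + 2*o - 3) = (o - 3)*(o + 3)*(o - 1)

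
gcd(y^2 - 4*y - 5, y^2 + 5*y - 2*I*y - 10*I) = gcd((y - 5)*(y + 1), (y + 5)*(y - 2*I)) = 1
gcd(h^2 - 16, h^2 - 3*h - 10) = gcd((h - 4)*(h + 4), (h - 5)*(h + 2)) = 1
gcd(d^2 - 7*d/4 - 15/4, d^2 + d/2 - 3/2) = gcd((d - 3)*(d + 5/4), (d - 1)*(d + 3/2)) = 1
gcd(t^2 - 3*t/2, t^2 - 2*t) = t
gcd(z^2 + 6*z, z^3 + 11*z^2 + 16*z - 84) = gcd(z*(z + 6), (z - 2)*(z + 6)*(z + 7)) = z + 6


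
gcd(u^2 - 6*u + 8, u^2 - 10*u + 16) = u - 2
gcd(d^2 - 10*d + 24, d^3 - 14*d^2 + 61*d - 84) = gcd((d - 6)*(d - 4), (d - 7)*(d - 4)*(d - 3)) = d - 4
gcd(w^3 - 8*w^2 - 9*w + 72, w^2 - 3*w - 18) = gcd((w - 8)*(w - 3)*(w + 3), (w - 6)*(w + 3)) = w + 3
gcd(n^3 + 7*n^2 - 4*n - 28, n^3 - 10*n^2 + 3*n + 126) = 1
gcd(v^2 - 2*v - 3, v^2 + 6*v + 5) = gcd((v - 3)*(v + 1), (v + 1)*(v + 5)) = v + 1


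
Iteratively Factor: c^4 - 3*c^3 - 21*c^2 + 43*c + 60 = (c - 3)*(c^3 - 21*c - 20) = (c - 3)*(c + 4)*(c^2 - 4*c - 5) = (c - 3)*(c + 1)*(c + 4)*(c - 5)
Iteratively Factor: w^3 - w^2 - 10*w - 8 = (w + 1)*(w^2 - 2*w - 8) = (w - 4)*(w + 1)*(w + 2)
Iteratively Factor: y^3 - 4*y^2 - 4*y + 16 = (y - 4)*(y^2 - 4) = (y - 4)*(y - 2)*(y + 2)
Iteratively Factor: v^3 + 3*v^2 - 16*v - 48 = (v - 4)*(v^2 + 7*v + 12) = (v - 4)*(v + 4)*(v + 3)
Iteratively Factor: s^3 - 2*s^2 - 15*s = (s - 5)*(s^2 + 3*s) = s*(s - 5)*(s + 3)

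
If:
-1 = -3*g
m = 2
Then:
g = 1/3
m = 2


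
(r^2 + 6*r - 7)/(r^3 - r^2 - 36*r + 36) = (r + 7)/(r^2 - 36)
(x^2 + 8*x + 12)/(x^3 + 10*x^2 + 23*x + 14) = (x + 6)/(x^2 + 8*x + 7)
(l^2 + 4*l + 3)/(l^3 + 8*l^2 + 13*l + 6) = (l + 3)/(l^2 + 7*l + 6)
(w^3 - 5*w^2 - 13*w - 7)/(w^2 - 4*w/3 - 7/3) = 3*(w^2 - 6*w - 7)/(3*w - 7)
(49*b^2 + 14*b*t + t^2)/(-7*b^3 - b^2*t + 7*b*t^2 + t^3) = (7*b + t)/(-b^2 + t^2)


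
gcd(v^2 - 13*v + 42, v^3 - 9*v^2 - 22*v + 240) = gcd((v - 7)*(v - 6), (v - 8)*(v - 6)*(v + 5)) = v - 6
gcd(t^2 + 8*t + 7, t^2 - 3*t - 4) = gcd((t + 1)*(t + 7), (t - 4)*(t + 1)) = t + 1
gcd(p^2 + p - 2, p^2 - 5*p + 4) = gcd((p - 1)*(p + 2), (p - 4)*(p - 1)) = p - 1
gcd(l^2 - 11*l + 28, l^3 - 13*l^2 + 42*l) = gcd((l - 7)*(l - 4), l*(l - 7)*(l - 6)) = l - 7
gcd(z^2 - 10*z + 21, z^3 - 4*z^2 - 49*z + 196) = z - 7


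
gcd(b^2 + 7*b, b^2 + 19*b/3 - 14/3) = b + 7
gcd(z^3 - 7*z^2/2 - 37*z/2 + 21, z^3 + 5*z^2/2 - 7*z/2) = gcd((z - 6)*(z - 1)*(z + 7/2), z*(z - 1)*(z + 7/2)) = z^2 + 5*z/2 - 7/2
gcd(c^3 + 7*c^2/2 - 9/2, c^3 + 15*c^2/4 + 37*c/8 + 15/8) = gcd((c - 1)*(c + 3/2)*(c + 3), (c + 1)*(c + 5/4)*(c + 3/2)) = c + 3/2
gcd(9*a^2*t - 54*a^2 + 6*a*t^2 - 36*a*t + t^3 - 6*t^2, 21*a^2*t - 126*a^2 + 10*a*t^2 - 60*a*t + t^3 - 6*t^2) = 3*a*t - 18*a + t^2 - 6*t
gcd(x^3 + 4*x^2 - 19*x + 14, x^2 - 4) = x - 2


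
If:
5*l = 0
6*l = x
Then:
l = 0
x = 0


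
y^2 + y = y*(y + 1)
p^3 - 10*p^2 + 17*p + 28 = (p - 7)*(p - 4)*(p + 1)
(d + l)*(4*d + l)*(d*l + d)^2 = 4*d^4*l^2 + 8*d^4*l + 4*d^4 + 5*d^3*l^3 + 10*d^3*l^2 + 5*d^3*l + d^2*l^4 + 2*d^2*l^3 + d^2*l^2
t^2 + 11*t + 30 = (t + 5)*(t + 6)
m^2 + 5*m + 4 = (m + 1)*(m + 4)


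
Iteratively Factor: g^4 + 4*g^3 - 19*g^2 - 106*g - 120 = (g + 2)*(g^3 + 2*g^2 - 23*g - 60) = (g + 2)*(g + 3)*(g^2 - g - 20) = (g - 5)*(g + 2)*(g + 3)*(g + 4)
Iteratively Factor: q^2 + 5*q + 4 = (q + 4)*(q + 1)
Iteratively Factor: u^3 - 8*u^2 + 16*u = (u - 4)*(u^2 - 4*u) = (u - 4)^2*(u)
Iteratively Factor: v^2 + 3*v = (v + 3)*(v)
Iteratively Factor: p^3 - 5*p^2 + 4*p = (p)*(p^2 - 5*p + 4) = p*(p - 4)*(p - 1)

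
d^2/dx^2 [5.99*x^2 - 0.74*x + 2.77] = 11.9800000000000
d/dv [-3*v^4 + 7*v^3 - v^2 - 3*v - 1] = -12*v^3 + 21*v^2 - 2*v - 3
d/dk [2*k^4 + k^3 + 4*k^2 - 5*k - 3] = 8*k^3 + 3*k^2 + 8*k - 5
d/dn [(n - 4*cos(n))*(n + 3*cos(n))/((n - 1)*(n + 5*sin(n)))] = ((1 - n)*(n - 4*cos(n))*(n + 3*cos(n))*(5*cos(n) + 1) + (n - 1)*(n + 5*sin(n))*(n*sin(n) + 2*n + 12*sin(2*n) - cos(n)) - (n + 5*sin(n))*(n - 4*cos(n))*(n + 3*cos(n)))/((n - 1)^2*(n + 5*sin(n))^2)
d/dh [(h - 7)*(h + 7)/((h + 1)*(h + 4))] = (5*h^2 + 106*h + 245)/(h^4 + 10*h^3 + 33*h^2 + 40*h + 16)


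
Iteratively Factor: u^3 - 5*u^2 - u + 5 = (u + 1)*(u^2 - 6*u + 5) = (u - 1)*(u + 1)*(u - 5)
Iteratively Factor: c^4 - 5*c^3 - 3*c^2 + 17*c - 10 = (c + 2)*(c^3 - 7*c^2 + 11*c - 5) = (c - 5)*(c + 2)*(c^2 - 2*c + 1) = (c - 5)*(c - 1)*(c + 2)*(c - 1)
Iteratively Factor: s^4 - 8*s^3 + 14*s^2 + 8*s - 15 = (s + 1)*(s^3 - 9*s^2 + 23*s - 15) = (s - 3)*(s + 1)*(s^2 - 6*s + 5) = (s - 3)*(s - 1)*(s + 1)*(s - 5)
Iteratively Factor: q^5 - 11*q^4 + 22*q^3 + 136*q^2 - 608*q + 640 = (q - 5)*(q^4 - 6*q^3 - 8*q^2 + 96*q - 128) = (q - 5)*(q + 4)*(q^3 - 10*q^2 + 32*q - 32) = (q - 5)*(q - 4)*(q + 4)*(q^2 - 6*q + 8) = (q - 5)*(q - 4)^2*(q + 4)*(q - 2)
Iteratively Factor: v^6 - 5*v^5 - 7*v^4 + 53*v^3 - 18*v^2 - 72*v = (v)*(v^5 - 5*v^4 - 7*v^3 + 53*v^2 - 18*v - 72) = v*(v - 2)*(v^4 - 3*v^3 - 13*v^2 + 27*v + 36) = v*(v - 2)*(v + 1)*(v^3 - 4*v^2 - 9*v + 36) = v*(v - 2)*(v + 1)*(v + 3)*(v^2 - 7*v + 12) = v*(v - 3)*(v - 2)*(v + 1)*(v + 3)*(v - 4)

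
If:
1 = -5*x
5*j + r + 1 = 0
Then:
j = -r/5 - 1/5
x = -1/5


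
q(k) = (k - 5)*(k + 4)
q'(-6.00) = -13.00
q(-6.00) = 22.00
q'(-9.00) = -19.00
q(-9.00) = 70.00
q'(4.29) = 7.58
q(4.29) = -5.89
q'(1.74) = 2.48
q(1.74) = -18.71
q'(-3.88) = -8.76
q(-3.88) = -1.07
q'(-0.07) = -1.14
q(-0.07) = -19.93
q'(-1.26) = -3.52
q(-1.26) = -17.15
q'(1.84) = 2.68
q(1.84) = -18.45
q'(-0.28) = -1.56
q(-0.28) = -19.64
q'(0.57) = 0.14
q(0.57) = -20.25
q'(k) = 2*k - 1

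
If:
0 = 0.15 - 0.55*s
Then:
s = 0.27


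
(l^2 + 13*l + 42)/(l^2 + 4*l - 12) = (l + 7)/(l - 2)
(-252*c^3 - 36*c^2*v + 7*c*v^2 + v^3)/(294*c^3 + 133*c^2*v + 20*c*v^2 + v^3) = (-6*c + v)/(7*c + v)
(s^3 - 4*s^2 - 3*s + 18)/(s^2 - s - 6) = s - 3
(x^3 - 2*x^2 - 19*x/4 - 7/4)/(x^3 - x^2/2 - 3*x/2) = (4*x^2 - 12*x - 7)/(2*x*(2*x - 3))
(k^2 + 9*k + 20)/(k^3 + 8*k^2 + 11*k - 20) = 1/(k - 1)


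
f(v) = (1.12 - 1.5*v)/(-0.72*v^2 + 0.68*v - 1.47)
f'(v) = (1.12 - 1.5*v)*(1.44*v - 0.68)/(-0.72*v^2 + 0.68*v - 1.47)^2 - 1.5/(-0.72*v^2 + 0.68*v - 1.47) = (-1.08*v^2 + 1.6128*v + 1.4434)/(0.5184*v^4 - 0.9792*v^3 + 2.5792*v^2 - 1.9992*v + 2.1609)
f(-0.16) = -0.85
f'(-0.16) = 0.45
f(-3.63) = -0.49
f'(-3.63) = -0.10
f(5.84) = 0.35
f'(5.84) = -0.05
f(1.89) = 0.62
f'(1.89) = 0.08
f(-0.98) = -0.92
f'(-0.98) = -0.15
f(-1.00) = -0.91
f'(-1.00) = -0.15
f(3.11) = 0.56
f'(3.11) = -0.10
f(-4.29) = -0.43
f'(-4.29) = -0.08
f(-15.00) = -0.14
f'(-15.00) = -0.01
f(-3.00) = -0.56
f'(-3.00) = -0.13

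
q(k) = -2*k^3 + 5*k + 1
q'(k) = 5 - 6*k^2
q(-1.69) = 2.20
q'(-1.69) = -12.14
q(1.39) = 2.58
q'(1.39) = -6.59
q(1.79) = -1.52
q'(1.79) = -14.22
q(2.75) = -26.84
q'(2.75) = -40.38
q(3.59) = -73.59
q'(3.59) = -72.33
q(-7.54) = 820.62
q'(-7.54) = -336.11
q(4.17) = -123.17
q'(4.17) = -99.33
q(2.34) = -12.93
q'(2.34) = -27.85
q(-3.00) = 40.00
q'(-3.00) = -49.00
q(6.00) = -401.00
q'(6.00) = -211.00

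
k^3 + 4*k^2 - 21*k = k*(k - 3)*(k + 7)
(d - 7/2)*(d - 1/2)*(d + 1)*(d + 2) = d^4 - d^3 - 33*d^2/4 - 11*d/4 + 7/2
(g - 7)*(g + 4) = g^2 - 3*g - 28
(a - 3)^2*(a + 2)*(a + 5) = a^4 + a^3 - 23*a^2 + 3*a + 90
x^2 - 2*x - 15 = (x - 5)*(x + 3)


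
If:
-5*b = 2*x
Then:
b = -2*x/5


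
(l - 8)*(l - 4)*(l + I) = l^3 - 12*l^2 + I*l^2 + 32*l - 12*I*l + 32*I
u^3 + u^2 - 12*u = u*(u - 3)*(u + 4)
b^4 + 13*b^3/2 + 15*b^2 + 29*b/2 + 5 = (b + 1)*(b + 5/2)*(sqrt(2)*b/2 + sqrt(2))*(sqrt(2)*b + sqrt(2))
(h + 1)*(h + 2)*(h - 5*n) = h^3 - 5*h^2*n + 3*h^2 - 15*h*n + 2*h - 10*n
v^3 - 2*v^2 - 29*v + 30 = (v - 6)*(v - 1)*(v + 5)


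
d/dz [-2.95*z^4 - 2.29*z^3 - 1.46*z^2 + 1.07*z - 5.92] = -11.8*z^3 - 6.87*z^2 - 2.92*z + 1.07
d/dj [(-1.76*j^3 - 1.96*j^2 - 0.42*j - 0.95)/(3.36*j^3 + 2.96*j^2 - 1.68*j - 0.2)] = (1.376*j^4 + 8.736*j^3 + 15.168*j^2 + 6.408*j - 1.512)/(11.2896*j^6 + 19.8912*j^5 - 2.528*j^4 - 11.2896*j^3 + 1.6384*j^2 + 0.672*j + 0.04)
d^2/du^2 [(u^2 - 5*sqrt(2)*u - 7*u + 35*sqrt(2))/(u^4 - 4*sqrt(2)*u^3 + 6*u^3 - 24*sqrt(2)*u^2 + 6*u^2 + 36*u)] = 2*(3*u^8 - 42*sqrt(2)*u^7 - 24*u^7 + 46*u^6 + 310*sqrt(2)*u^6 - 3810*u^5 + 3552*sqrt(2)*u^5 - 34920*u^4 + 17250*sqrt(2)*u^4 - 99660*u^3 + 63372*sqrt(2)*u^3 - 90720*u^2 + 147420*sqrt(2)*u^2 - 181440*u + 22680*sqrt(2)*u + 45360*sqrt(2))/(u^3*(u^9 - 12*sqrt(2)*u^8 + 18*u^8 - 216*sqrt(2)*u^7 + 222*u^7 - 1568*sqrt(2)*u^6 + 2268*u^6 - 7488*sqrt(2)*u^5 + 12996*u^5 - 29808*sqrt(2)*u^4 + 36936*u^4 - 66528*sqrt(2)*u^3 + 74088*u^3 - 46656*sqrt(2)*u^2 + 151632*u^2 - 93312*sqrt(2)*u + 23328*u + 46656))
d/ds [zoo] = 0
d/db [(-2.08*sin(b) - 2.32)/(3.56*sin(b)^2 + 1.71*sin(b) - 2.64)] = (7.4048*sin(b)^2 + 16.5184*sin(b) + 9.4584)*cos(b)/(12.6736*sin(b)^4 + 12.1752*sin(b)^3 - 15.8727*sin(b)^2 - 9.0288*sin(b) + 6.9696)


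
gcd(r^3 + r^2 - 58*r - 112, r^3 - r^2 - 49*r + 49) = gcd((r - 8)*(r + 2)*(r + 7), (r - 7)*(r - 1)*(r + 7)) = r + 7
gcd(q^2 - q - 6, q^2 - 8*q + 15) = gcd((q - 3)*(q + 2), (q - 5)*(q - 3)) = q - 3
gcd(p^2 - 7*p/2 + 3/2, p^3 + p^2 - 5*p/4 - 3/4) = 1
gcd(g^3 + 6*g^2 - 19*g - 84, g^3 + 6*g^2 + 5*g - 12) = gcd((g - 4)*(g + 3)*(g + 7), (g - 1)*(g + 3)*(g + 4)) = g + 3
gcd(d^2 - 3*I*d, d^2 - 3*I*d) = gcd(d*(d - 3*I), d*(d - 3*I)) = d^2 - 3*I*d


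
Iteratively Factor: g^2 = (g)*(g)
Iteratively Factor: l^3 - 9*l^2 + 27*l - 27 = (l - 3)*(l^2 - 6*l + 9) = (l - 3)^2*(l - 3)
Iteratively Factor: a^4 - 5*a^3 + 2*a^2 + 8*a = (a - 4)*(a^3 - a^2 - 2*a) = (a - 4)*(a + 1)*(a^2 - 2*a) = a*(a - 4)*(a + 1)*(a - 2)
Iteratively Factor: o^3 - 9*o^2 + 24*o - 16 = (o - 4)*(o^2 - 5*o + 4) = (o - 4)*(o - 1)*(o - 4)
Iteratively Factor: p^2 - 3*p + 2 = (p - 2)*(p - 1)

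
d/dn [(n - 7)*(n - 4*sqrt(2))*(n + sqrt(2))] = 3*n^2 - 14*n - 6*sqrt(2)*n - 8 + 21*sqrt(2)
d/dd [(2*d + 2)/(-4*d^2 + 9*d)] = 2*(4*d^2 + 8*d - 9)/(d^2*(16*d^2 - 72*d + 81))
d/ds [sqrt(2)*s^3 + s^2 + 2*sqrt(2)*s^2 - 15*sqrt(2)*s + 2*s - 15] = 3*sqrt(2)*s^2 + 2*s + 4*sqrt(2)*s - 15*sqrt(2) + 2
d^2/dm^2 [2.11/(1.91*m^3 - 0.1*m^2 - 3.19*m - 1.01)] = ((0.422 - 24.1806*m)*(-1.91*m^3 + 0.1*m^2 + 3.19*m + 1.01) - 2.11*(-11.46*m^2 + 0.4*m + 6.38)*(-5.73*m^2 + 0.2*m + 3.19))/(-1.91*m^3 + 0.1*m^2 + 3.19*m + 1.01)^3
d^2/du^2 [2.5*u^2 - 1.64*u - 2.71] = 5.00000000000000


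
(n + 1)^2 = n^2 + 2*n + 1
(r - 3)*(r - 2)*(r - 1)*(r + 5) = r^4 - r^3 - 19*r^2 + 49*r - 30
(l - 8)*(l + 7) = l^2 - l - 56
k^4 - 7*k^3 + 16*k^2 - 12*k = k*(k - 3)*(k - 2)^2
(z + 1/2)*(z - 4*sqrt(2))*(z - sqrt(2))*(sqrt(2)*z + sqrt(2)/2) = sqrt(2)*z^4 - 10*z^3 + sqrt(2)*z^3 - 10*z^2 + 33*sqrt(2)*z^2/4 - 5*z/2 + 8*sqrt(2)*z + 2*sqrt(2)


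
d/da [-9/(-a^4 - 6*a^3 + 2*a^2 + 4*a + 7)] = 18*(-2*a^3 - 9*a^2 + 2*a + 2)/(-a^4 - 6*a^3 + 2*a^2 + 4*a + 7)^2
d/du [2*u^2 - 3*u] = 4*u - 3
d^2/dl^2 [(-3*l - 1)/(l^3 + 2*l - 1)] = 2*(-(3*l + 1)*(3*l^2 + 2)^2 + 3*(3*l^2 + l*(3*l + 1) + 2)*(l^3 + 2*l - 1))/(l^3 + 2*l - 1)^3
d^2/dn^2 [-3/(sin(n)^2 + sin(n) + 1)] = 3*(4*sin(n)^3 + 3*sin(n)^2 - 9*sin(n) - 7)*sin(n)/(sin(n)^2 + sin(n) + 1)^3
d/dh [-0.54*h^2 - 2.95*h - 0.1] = -1.08*h - 2.95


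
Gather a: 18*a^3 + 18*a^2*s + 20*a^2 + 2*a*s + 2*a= 18*a^3 + a^2*(18*s + 20) + a*(2*s + 2)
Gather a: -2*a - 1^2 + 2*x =-2*a + 2*x - 1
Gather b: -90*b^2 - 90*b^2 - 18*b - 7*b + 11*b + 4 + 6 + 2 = -180*b^2 - 14*b + 12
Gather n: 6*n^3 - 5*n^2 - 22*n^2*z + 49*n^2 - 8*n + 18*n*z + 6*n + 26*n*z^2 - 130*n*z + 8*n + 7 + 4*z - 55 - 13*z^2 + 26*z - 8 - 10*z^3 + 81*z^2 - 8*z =6*n^3 + n^2*(44 - 22*z) + n*(26*z^2 - 112*z + 6) - 10*z^3 + 68*z^2 + 22*z - 56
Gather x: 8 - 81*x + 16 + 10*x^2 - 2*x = 10*x^2 - 83*x + 24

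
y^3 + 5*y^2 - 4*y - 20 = (y - 2)*(y + 2)*(y + 5)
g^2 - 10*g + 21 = (g - 7)*(g - 3)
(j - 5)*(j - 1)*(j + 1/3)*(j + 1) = j^4 - 14*j^3/3 - 8*j^2/3 + 14*j/3 + 5/3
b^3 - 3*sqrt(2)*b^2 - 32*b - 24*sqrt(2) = (b - 6*sqrt(2))*(b + sqrt(2))*(b + 2*sqrt(2))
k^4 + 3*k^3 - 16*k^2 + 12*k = k*(k - 2)*(k - 1)*(k + 6)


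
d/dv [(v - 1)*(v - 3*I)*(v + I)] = 3*v^2 + v*(-2 - 4*I) + 3 + 2*I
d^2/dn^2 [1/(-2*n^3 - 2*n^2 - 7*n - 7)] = 2*(2*(3*n + 1)*(2*n^3 + 2*n^2 + 7*n + 7) - (6*n^2 + 4*n + 7)^2)/(2*n^3 + 2*n^2 + 7*n + 7)^3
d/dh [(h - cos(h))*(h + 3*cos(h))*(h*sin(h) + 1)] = (h - cos(h))*(h + 3*cos(h))*(h*cos(h) + sin(h)) - (h - cos(h))*(h*sin(h) + 1)*(3*sin(h) - 1) + (h + 3*cos(h))*(h*sin(h) + 1)*(sin(h) + 1)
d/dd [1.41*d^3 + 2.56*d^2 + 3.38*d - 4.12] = 4.23*d^2 + 5.12*d + 3.38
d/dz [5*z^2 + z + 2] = 10*z + 1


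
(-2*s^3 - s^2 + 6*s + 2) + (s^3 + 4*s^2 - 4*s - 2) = -s^3 + 3*s^2 + 2*s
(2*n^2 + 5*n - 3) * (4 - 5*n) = -10*n^3 - 17*n^2 + 35*n - 12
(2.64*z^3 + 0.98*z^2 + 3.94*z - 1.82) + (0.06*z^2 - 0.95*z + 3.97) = 2.64*z^3 + 1.04*z^2 + 2.99*z + 2.15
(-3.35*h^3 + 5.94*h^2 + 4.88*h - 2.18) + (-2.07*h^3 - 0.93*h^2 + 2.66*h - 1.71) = -5.42*h^3 + 5.01*h^2 + 7.54*h - 3.89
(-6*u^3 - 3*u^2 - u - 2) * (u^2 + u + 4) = -6*u^5 - 9*u^4 - 28*u^3 - 15*u^2 - 6*u - 8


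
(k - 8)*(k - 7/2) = k^2 - 23*k/2 + 28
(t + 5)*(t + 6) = t^2 + 11*t + 30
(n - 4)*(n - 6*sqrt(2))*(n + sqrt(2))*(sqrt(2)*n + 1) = sqrt(2)*n^4 - 9*n^3 - 4*sqrt(2)*n^3 - 17*sqrt(2)*n^2 + 36*n^2 - 12*n + 68*sqrt(2)*n + 48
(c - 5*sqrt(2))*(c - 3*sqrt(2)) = c^2 - 8*sqrt(2)*c + 30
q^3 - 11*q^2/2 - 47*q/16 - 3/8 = (q - 6)*(q + 1/4)^2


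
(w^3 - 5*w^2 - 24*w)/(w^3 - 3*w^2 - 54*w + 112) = w*(w + 3)/(w^2 + 5*w - 14)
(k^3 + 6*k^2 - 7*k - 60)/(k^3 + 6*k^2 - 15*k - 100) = (k^2 + k - 12)/(k^2 + k - 20)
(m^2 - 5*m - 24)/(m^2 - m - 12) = (m - 8)/(m - 4)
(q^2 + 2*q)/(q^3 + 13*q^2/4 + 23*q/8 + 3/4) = 8*q/(8*q^2 + 10*q + 3)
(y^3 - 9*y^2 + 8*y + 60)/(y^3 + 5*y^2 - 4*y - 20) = (y^2 - 11*y + 30)/(y^2 + 3*y - 10)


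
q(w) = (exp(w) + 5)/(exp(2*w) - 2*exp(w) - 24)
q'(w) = (exp(w) + 5)*(-2*exp(2*w) + 2*exp(w))/(exp(2*w) - 2*exp(w) - 24)^2 + exp(w)/(exp(2*w) - 2*exp(w) - 24)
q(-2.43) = -0.21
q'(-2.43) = -0.00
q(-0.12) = -0.24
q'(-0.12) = -0.03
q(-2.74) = -0.21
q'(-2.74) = -0.00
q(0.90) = -0.33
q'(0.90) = -0.21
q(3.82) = 0.03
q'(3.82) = -0.03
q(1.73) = -3.07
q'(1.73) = -48.04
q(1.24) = -0.45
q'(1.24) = -0.58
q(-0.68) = -0.22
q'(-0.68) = -0.02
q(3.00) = 0.07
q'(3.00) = -0.11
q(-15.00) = -0.21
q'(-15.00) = 0.00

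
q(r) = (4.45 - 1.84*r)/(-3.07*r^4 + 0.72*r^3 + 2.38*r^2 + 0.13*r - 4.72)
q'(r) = (4.45 - 1.84*r)*(12.28*r^3 - 2.16*r^2 - 4.76*r - 0.13)/(-3.07*r^4 + 0.72*r^3 + 2.38*r^2 + 0.13*r - 4.72)^2 - 1.84/(-3.07*r^4 + 0.72*r^3 + 2.38*r^2 + 0.13*r - 4.72) = (-16.9464*r^4 + 57.2956*r^3 - 5.2328*r^2 - 21.182*r + 8.1063)/(9.4249*r^8 - 4.4208*r^7 - 14.0948*r^6 + 2.629*r^5 + 34.8324*r^4 - 6.178*r^3 - 22.4503*r^2 - 1.2272*r + 22.2784)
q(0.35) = -0.87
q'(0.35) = 0.12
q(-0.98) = -1.03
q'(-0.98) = -1.24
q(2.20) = -0.01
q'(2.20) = 0.05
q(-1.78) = -0.24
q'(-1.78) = -0.45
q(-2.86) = -0.05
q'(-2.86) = -0.06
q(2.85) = 0.00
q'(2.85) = 0.00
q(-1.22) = -0.71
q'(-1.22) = -1.29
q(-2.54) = -0.07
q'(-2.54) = -0.10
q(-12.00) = -0.00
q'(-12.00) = -0.00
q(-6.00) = -0.00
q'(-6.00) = -0.00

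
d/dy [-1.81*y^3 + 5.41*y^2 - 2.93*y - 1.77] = -5.43*y^2 + 10.82*y - 2.93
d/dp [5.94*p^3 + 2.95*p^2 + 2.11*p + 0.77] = 17.82*p^2 + 5.9*p + 2.11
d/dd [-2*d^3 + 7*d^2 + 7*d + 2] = -6*d^2 + 14*d + 7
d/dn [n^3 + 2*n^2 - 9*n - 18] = 3*n^2 + 4*n - 9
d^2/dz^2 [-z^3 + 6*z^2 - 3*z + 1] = 12 - 6*z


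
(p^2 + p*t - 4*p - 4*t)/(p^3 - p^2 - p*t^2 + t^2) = (p - 4)/(p^2 - p*t - p + t)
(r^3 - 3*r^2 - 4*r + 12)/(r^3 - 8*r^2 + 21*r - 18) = (r + 2)/(r - 3)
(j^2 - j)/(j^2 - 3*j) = (j - 1)/(j - 3)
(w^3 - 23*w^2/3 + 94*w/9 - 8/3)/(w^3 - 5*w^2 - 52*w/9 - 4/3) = (9*w^2 - 15*w + 4)/(9*w^2 + 9*w + 2)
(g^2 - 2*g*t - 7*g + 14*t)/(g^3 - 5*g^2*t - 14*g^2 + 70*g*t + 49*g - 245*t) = (-g + 2*t)/(-g^2 + 5*g*t + 7*g - 35*t)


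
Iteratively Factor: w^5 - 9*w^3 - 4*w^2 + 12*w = (w + 2)*(w^4 - 2*w^3 - 5*w^2 + 6*w) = (w - 3)*(w + 2)*(w^3 + w^2 - 2*w) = (w - 3)*(w + 2)^2*(w^2 - w) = (w - 3)*(w - 1)*(w + 2)^2*(w)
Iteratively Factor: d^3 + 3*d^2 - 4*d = (d - 1)*(d^2 + 4*d) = (d - 1)*(d + 4)*(d)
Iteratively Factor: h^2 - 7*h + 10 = (h - 5)*(h - 2)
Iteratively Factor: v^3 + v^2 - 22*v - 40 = (v + 4)*(v^2 - 3*v - 10) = (v + 2)*(v + 4)*(v - 5)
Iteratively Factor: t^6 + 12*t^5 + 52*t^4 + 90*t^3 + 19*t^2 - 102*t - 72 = (t + 4)*(t^5 + 8*t^4 + 20*t^3 + 10*t^2 - 21*t - 18) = (t + 3)*(t + 4)*(t^4 + 5*t^3 + 5*t^2 - 5*t - 6) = (t + 3)^2*(t + 4)*(t^3 + 2*t^2 - t - 2) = (t - 1)*(t + 3)^2*(t + 4)*(t^2 + 3*t + 2) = (t - 1)*(t + 1)*(t + 3)^2*(t + 4)*(t + 2)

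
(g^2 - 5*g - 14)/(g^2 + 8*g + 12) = (g - 7)/(g + 6)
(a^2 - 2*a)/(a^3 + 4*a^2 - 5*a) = (a - 2)/(a^2 + 4*a - 5)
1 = 1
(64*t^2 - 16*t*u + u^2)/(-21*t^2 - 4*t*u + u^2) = (-64*t^2 + 16*t*u - u^2)/(21*t^2 + 4*t*u - u^2)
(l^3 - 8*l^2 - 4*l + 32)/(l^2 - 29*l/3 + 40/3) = 3*(l^2 - 4)/(3*l - 5)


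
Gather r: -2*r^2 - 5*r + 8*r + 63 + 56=-2*r^2 + 3*r + 119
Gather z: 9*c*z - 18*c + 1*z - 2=-18*c + z*(9*c + 1) - 2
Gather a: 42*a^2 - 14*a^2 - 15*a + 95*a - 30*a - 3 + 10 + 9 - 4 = 28*a^2 + 50*a + 12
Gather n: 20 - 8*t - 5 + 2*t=15 - 6*t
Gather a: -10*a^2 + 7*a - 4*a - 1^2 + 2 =-10*a^2 + 3*a + 1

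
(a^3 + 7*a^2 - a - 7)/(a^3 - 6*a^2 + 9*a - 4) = (a^2 + 8*a + 7)/(a^2 - 5*a + 4)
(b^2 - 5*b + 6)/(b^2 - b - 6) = (b - 2)/(b + 2)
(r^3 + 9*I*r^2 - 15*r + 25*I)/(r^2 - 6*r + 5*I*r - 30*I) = (r^2 + 4*I*r + 5)/(r - 6)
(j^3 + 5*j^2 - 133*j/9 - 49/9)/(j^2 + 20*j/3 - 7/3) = (9*j^2 - 18*j - 7)/(3*(3*j - 1))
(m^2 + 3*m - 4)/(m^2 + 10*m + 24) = (m - 1)/(m + 6)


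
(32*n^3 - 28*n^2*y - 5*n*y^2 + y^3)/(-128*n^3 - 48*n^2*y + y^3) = (-n + y)/(4*n + y)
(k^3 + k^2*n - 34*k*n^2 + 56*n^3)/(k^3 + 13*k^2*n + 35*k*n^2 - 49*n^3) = (k^2 - 6*k*n + 8*n^2)/(k^2 + 6*k*n - 7*n^2)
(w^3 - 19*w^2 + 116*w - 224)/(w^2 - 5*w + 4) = (w^2 - 15*w + 56)/(w - 1)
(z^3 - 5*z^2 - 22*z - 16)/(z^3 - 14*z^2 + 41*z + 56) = (z + 2)/(z - 7)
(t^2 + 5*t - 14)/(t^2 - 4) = (t + 7)/(t + 2)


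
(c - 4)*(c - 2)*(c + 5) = c^3 - c^2 - 22*c + 40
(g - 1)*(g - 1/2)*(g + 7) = g^3 + 11*g^2/2 - 10*g + 7/2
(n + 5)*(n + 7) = n^2 + 12*n + 35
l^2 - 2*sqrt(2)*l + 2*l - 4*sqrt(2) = (l + 2)*(l - 2*sqrt(2))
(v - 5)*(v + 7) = v^2 + 2*v - 35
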